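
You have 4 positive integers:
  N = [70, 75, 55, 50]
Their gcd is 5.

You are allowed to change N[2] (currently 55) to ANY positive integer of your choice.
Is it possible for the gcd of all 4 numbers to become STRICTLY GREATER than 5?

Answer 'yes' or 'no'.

Current gcd = 5
gcd of all OTHER numbers (without N[2]=55): gcd([70, 75, 50]) = 5
The new gcd after any change is gcd(5, new_value).
This can be at most 5.
Since 5 = old gcd 5, the gcd can only stay the same or decrease.

Answer: no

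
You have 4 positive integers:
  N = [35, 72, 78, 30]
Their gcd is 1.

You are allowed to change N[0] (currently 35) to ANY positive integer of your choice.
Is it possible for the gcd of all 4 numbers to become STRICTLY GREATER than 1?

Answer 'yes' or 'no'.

Current gcd = 1
gcd of all OTHER numbers (without N[0]=35): gcd([72, 78, 30]) = 6
The new gcd after any change is gcd(6, new_value).
This can be at most 6.
Since 6 > old gcd 1, the gcd CAN increase (e.g., set N[0] = 6).

Answer: yes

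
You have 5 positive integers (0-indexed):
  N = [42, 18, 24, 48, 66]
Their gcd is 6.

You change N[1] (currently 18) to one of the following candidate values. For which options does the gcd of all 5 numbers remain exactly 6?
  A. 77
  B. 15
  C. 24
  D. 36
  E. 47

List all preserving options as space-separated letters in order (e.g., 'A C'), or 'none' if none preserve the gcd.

Old gcd = 6; gcd of others (without N[1]) = 6
New gcd for candidate v: gcd(6, v). Preserves old gcd iff gcd(6, v) = 6.
  Option A: v=77, gcd(6,77)=1 -> changes
  Option B: v=15, gcd(6,15)=3 -> changes
  Option C: v=24, gcd(6,24)=6 -> preserves
  Option D: v=36, gcd(6,36)=6 -> preserves
  Option E: v=47, gcd(6,47)=1 -> changes

Answer: C D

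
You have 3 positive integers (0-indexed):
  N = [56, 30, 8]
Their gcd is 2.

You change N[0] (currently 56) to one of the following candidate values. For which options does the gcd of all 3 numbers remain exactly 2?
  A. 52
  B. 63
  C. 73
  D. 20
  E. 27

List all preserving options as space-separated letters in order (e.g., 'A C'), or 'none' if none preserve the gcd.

Old gcd = 2; gcd of others (without N[0]) = 2
New gcd for candidate v: gcd(2, v). Preserves old gcd iff gcd(2, v) = 2.
  Option A: v=52, gcd(2,52)=2 -> preserves
  Option B: v=63, gcd(2,63)=1 -> changes
  Option C: v=73, gcd(2,73)=1 -> changes
  Option D: v=20, gcd(2,20)=2 -> preserves
  Option E: v=27, gcd(2,27)=1 -> changes

Answer: A D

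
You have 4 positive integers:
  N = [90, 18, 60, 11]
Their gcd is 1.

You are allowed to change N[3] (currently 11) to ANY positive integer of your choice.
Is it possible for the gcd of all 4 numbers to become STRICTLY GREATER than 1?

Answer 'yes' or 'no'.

Current gcd = 1
gcd of all OTHER numbers (without N[3]=11): gcd([90, 18, 60]) = 6
The new gcd after any change is gcd(6, new_value).
This can be at most 6.
Since 6 > old gcd 1, the gcd CAN increase (e.g., set N[3] = 6).

Answer: yes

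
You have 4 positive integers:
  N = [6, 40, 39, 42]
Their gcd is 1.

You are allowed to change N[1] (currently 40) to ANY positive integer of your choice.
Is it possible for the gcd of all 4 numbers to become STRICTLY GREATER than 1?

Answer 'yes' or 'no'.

Answer: yes

Derivation:
Current gcd = 1
gcd of all OTHER numbers (without N[1]=40): gcd([6, 39, 42]) = 3
The new gcd after any change is gcd(3, new_value).
This can be at most 3.
Since 3 > old gcd 1, the gcd CAN increase (e.g., set N[1] = 3).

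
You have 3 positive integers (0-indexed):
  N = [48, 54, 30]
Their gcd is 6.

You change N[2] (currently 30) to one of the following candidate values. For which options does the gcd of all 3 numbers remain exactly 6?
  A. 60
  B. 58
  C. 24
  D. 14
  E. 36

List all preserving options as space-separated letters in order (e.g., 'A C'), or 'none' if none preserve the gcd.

Old gcd = 6; gcd of others (without N[2]) = 6
New gcd for candidate v: gcd(6, v). Preserves old gcd iff gcd(6, v) = 6.
  Option A: v=60, gcd(6,60)=6 -> preserves
  Option B: v=58, gcd(6,58)=2 -> changes
  Option C: v=24, gcd(6,24)=6 -> preserves
  Option D: v=14, gcd(6,14)=2 -> changes
  Option E: v=36, gcd(6,36)=6 -> preserves

Answer: A C E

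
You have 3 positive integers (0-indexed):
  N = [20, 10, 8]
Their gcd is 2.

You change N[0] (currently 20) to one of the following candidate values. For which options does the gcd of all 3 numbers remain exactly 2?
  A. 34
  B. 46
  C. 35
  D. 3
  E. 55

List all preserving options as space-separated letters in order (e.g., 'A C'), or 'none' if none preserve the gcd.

Old gcd = 2; gcd of others (without N[0]) = 2
New gcd for candidate v: gcd(2, v). Preserves old gcd iff gcd(2, v) = 2.
  Option A: v=34, gcd(2,34)=2 -> preserves
  Option B: v=46, gcd(2,46)=2 -> preserves
  Option C: v=35, gcd(2,35)=1 -> changes
  Option D: v=3, gcd(2,3)=1 -> changes
  Option E: v=55, gcd(2,55)=1 -> changes

Answer: A B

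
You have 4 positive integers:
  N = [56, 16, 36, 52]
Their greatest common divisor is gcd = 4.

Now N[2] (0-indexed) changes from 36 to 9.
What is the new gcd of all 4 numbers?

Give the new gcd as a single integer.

Numbers: [56, 16, 36, 52], gcd = 4
Change: index 2, 36 -> 9
gcd of the OTHER numbers (without index 2): gcd([56, 16, 52]) = 4
New gcd = gcd(g_others, new_val) = gcd(4, 9) = 1

Answer: 1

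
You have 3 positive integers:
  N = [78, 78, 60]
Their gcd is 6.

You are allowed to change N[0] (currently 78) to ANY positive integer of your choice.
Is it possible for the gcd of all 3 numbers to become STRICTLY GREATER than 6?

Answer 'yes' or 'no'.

Answer: no

Derivation:
Current gcd = 6
gcd of all OTHER numbers (without N[0]=78): gcd([78, 60]) = 6
The new gcd after any change is gcd(6, new_value).
This can be at most 6.
Since 6 = old gcd 6, the gcd can only stay the same or decrease.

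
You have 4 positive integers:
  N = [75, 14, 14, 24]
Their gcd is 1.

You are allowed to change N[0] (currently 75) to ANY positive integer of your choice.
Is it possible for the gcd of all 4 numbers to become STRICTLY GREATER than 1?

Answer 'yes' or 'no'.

Answer: yes

Derivation:
Current gcd = 1
gcd of all OTHER numbers (without N[0]=75): gcd([14, 14, 24]) = 2
The new gcd after any change is gcd(2, new_value).
This can be at most 2.
Since 2 > old gcd 1, the gcd CAN increase (e.g., set N[0] = 2).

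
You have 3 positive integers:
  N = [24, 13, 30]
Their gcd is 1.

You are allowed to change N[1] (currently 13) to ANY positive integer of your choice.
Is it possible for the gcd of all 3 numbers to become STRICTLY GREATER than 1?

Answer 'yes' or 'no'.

Current gcd = 1
gcd of all OTHER numbers (without N[1]=13): gcd([24, 30]) = 6
The new gcd after any change is gcd(6, new_value).
This can be at most 6.
Since 6 > old gcd 1, the gcd CAN increase (e.g., set N[1] = 6).

Answer: yes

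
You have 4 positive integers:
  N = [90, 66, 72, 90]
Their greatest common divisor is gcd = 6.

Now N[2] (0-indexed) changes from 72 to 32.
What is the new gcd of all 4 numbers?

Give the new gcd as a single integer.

Numbers: [90, 66, 72, 90], gcd = 6
Change: index 2, 72 -> 32
gcd of the OTHER numbers (without index 2): gcd([90, 66, 90]) = 6
New gcd = gcd(g_others, new_val) = gcd(6, 32) = 2

Answer: 2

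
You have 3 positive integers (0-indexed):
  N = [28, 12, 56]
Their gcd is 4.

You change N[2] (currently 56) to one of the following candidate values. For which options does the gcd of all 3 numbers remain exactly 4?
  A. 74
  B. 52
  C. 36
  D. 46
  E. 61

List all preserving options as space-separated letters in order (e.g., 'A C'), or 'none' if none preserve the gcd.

Answer: B C

Derivation:
Old gcd = 4; gcd of others (without N[2]) = 4
New gcd for candidate v: gcd(4, v). Preserves old gcd iff gcd(4, v) = 4.
  Option A: v=74, gcd(4,74)=2 -> changes
  Option B: v=52, gcd(4,52)=4 -> preserves
  Option C: v=36, gcd(4,36)=4 -> preserves
  Option D: v=46, gcd(4,46)=2 -> changes
  Option E: v=61, gcd(4,61)=1 -> changes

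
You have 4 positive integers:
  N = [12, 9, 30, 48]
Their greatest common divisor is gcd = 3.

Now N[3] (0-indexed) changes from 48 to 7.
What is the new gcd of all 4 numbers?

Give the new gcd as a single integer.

Numbers: [12, 9, 30, 48], gcd = 3
Change: index 3, 48 -> 7
gcd of the OTHER numbers (without index 3): gcd([12, 9, 30]) = 3
New gcd = gcd(g_others, new_val) = gcd(3, 7) = 1

Answer: 1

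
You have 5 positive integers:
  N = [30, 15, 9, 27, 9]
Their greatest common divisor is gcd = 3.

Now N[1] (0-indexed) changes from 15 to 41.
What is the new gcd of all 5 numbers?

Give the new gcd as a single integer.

Answer: 1

Derivation:
Numbers: [30, 15, 9, 27, 9], gcd = 3
Change: index 1, 15 -> 41
gcd of the OTHER numbers (without index 1): gcd([30, 9, 27, 9]) = 3
New gcd = gcd(g_others, new_val) = gcd(3, 41) = 1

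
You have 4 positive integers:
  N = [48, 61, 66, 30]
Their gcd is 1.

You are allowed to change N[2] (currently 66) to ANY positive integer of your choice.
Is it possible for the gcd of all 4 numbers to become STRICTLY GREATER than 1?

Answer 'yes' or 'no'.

Current gcd = 1
gcd of all OTHER numbers (without N[2]=66): gcd([48, 61, 30]) = 1
The new gcd after any change is gcd(1, new_value).
This can be at most 1.
Since 1 = old gcd 1, the gcd can only stay the same or decrease.

Answer: no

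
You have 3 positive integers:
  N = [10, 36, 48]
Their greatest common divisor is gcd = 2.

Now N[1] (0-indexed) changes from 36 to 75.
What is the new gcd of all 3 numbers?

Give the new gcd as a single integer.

Numbers: [10, 36, 48], gcd = 2
Change: index 1, 36 -> 75
gcd of the OTHER numbers (without index 1): gcd([10, 48]) = 2
New gcd = gcd(g_others, new_val) = gcd(2, 75) = 1

Answer: 1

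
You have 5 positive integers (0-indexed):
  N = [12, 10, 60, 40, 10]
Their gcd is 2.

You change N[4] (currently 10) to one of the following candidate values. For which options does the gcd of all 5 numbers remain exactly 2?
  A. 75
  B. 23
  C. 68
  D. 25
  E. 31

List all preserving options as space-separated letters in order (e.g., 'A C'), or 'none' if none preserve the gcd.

Answer: C

Derivation:
Old gcd = 2; gcd of others (without N[4]) = 2
New gcd for candidate v: gcd(2, v). Preserves old gcd iff gcd(2, v) = 2.
  Option A: v=75, gcd(2,75)=1 -> changes
  Option B: v=23, gcd(2,23)=1 -> changes
  Option C: v=68, gcd(2,68)=2 -> preserves
  Option D: v=25, gcd(2,25)=1 -> changes
  Option E: v=31, gcd(2,31)=1 -> changes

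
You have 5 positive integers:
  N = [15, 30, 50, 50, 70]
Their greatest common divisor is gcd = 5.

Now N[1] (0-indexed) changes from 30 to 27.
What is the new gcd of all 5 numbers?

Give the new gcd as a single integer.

Answer: 1

Derivation:
Numbers: [15, 30, 50, 50, 70], gcd = 5
Change: index 1, 30 -> 27
gcd of the OTHER numbers (without index 1): gcd([15, 50, 50, 70]) = 5
New gcd = gcd(g_others, new_val) = gcd(5, 27) = 1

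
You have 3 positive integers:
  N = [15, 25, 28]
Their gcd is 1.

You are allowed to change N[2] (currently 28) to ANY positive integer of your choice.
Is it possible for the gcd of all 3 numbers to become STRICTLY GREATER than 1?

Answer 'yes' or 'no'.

Current gcd = 1
gcd of all OTHER numbers (without N[2]=28): gcd([15, 25]) = 5
The new gcd after any change is gcd(5, new_value).
This can be at most 5.
Since 5 > old gcd 1, the gcd CAN increase (e.g., set N[2] = 5).

Answer: yes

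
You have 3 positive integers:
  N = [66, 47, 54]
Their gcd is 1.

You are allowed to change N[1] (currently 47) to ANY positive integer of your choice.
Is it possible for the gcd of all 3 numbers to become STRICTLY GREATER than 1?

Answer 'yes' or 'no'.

Current gcd = 1
gcd of all OTHER numbers (without N[1]=47): gcd([66, 54]) = 6
The new gcd after any change is gcd(6, new_value).
This can be at most 6.
Since 6 > old gcd 1, the gcd CAN increase (e.g., set N[1] = 6).

Answer: yes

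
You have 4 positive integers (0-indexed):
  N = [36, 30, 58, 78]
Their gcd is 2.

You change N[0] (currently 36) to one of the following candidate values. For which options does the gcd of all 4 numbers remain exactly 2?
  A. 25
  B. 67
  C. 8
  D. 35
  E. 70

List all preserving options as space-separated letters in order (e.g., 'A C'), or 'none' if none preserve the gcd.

Answer: C E

Derivation:
Old gcd = 2; gcd of others (without N[0]) = 2
New gcd for candidate v: gcd(2, v). Preserves old gcd iff gcd(2, v) = 2.
  Option A: v=25, gcd(2,25)=1 -> changes
  Option B: v=67, gcd(2,67)=1 -> changes
  Option C: v=8, gcd(2,8)=2 -> preserves
  Option D: v=35, gcd(2,35)=1 -> changes
  Option E: v=70, gcd(2,70)=2 -> preserves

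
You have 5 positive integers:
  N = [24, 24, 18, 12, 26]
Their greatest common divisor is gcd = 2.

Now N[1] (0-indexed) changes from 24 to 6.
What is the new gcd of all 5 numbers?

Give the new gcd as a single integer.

Answer: 2

Derivation:
Numbers: [24, 24, 18, 12, 26], gcd = 2
Change: index 1, 24 -> 6
gcd of the OTHER numbers (without index 1): gcd([24, 18, 12, 26]) = 2
New gcd = gcd(g_others, new_val) = gcd(2, 6) = 2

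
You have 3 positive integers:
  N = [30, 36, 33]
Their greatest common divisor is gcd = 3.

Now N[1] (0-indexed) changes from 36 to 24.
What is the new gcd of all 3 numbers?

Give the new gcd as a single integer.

Answer: 3

Derivation:
Numbers: [30, 36, 33], gcd = 3
Change: index 1, 36 -> 24
gcd of the OTHER numbers (without index 1): gcd([30, 33]) = 3
New gcd = gcd(g_others, new_val) = gcd(3, 24) = 3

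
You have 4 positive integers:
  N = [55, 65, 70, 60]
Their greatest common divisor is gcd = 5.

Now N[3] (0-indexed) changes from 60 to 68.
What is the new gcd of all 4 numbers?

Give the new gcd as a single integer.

Numbers: [55, 65, 70, 60], gcd = 5
Change: index 3, 60 -> 68
gcd of the OTHER numbers (without index 3): gcd([55, 65, 70]) = 5
New gcd = gcd(g_others, new_val) = gcd(5, 68) = 1

Answer: 1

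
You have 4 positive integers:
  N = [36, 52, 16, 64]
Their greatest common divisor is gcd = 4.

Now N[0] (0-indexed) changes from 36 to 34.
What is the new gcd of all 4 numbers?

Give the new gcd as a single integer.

Answer: 2

Derivation:
Numbers: [36, 52, 16, 64], gcd = 4
Change: index 0, 36 -> 34
gcd of the OTHER numbers (without index 0): gcd([52, 16, 64]) = 4
New gcd = gcd(g_others, new_val) = gcd(4, 34) = 2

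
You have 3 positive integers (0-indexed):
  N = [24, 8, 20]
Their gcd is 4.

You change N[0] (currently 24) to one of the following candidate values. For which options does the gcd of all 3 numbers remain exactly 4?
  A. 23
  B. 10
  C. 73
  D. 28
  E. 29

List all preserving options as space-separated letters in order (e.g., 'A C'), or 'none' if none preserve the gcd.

Old gcd = 4; gcd of others (without N[0]) = 4
New gcd for candidate v: gcd(4, v). Preserves old gcd iff gcd(4, v) = 4.
  Option A: v=23, gcd(4,23)=1 -> changes
  Option B: v=10, gcd(4,10)=2 -> changes
  Option C: v=73, gcd(4,73)=1 -> changes
  Option D: v=28, gcd(4,28)=4 -> preserves
  Option E: v=29, gcd(4,29)=1 -> changes

Answer: D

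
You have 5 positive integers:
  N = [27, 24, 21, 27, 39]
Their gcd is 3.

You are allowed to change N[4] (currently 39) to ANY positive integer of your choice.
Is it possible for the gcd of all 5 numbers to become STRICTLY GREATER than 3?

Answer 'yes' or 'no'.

Current gcd = 3
gcd of all OTHER numbers (without N[4]=39): gcd([27, 24, 21, 27]) = 3
The new gcd after any change is gcd(3, new_value).
This can be at most 3.
Since 3 = old gcd 3, the gcd can only stay the same or decrease.

Answer: no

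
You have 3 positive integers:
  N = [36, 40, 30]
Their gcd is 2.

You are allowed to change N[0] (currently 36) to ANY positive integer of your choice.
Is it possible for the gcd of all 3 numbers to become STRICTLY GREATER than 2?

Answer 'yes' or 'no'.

Answer: yes

Derivation:
Current gcd = 2
gcd of all OTHER numbers (without N[0]=36): gcd([40, 30]) = 10
The new gcd after any change is gcd(10, new_value).
This can be at most 10.
Since 10 > old gcd 2, the gcd CAN increase (e.g., set N[0] = 10).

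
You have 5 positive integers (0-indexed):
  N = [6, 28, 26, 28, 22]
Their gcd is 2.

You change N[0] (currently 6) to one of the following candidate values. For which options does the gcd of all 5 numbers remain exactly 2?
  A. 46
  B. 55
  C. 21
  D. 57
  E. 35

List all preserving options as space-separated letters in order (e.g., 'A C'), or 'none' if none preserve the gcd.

Old gcd = 2; gcd of others (without N[0]) = 2
New gcd for candidate v: gcd(2, v). Preserves old gcd iff gcd(2, v) = 2.
  Option A: v=46, gcd(2,46)=2 -> preserves
  Option B: v=55, gcd(2,55)=1 -> changes
  Option C: v=21, gcd(2,21)=1 -> changes
  Option D: v=57, gcd(2,57)=1 -> changes
  Option E: v=35, gcd(2,35)=1 -> changes

Answer: A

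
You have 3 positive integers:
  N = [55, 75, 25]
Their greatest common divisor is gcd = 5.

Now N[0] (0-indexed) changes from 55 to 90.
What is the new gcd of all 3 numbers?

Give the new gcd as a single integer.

Answer: 5

Derivation:
Numbers: [55, 75, 25], gcd = 5
Change: index 0, 55 -> 90
gcd of the OTHER numbers (without index 0): gcd([75, 25]) = 25
New gcd = gcd(g_others, new_val) = gcd(25, 90) = 5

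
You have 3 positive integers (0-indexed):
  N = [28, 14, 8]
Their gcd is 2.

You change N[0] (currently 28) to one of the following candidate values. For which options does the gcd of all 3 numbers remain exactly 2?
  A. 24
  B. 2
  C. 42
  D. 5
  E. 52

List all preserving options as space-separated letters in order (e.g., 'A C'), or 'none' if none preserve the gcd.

Answer: A B C E

Derivation:
Old gcd = 2; gcd of others (without N[0]) = 2
New gcd for candidate v: gcd(2, v). Preserves old gcd iff gcd(2, v) = 2.
  Option A: v=24, gcd(2,24)=2 -> preserves
  Option B: v=2, gcd(2,2)=2 -> preserves
  Option C: v=42, gcd(2,42)=2 -> preserves
  Option D: v=5, gcd(2,5)=1 -> changes
  Option E: v=52, gcd(2,52)=2 -> preserves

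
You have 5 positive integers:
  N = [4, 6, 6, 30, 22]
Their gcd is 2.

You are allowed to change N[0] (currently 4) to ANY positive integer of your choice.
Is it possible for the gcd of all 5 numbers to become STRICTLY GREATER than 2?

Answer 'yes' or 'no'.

Current gcd = 2
gcd of all OTHER numbers (without N[0]=4): gcd([6, 6, 30, 22]) = 2
The new gcd after any change is gcd(2, new_value).
This can be at most 2.
Since 2 = old gcd 2, the gcd can only stay the same or decrease.

Answer: no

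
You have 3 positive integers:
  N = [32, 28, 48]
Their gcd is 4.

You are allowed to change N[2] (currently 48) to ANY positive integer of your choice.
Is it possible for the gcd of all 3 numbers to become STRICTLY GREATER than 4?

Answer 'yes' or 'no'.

Current gcd = 4
gcd of all OTHER numbers (without N[2]=48): gcd([32, 28]) = 4
The new gcd after any change is gcd(4, new_value).
This can be at most 4.
Since 4 = old gcd 4, the gcd can only stay the same or decrease.

Answer: no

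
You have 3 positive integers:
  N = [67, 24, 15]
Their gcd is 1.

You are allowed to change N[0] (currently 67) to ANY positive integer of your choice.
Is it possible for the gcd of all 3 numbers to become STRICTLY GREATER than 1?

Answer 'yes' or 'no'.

Current gcd = 1
gcd of all OTHER numbers (without N[0]=67): gcd([24, 15]) = 3
The new gcd after any change is gcd(3, new_value).
This can be at most 3.
Since 3 > old gcd 1, the gcd CAN increase (e.g., set N[0] = 3).

Answer: yes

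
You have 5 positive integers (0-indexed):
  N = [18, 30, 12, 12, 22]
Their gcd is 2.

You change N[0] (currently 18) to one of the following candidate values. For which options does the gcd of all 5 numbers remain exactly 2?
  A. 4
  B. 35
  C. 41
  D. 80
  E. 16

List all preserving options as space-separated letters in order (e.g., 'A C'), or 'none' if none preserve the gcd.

Answer: A D E

Derivation:
Old gcd = 2; gcd of others (without N[0]) = 2
New gcd for candidate v: gcd(2, v). Preserves old gcd iff gcd(2, v) = 2.
  Option A: v=4, gcd(2,4)=2 -> preserves
  Option B: v=35, gcd(2,35)=1 -> changes
  Option C: v=41, gcd(2,41)=1 -> changes
  Option D: v=80, gcd(2,80)=2 -> preserves
  Option E: v=16, gcd(2,16)=2 -> preserves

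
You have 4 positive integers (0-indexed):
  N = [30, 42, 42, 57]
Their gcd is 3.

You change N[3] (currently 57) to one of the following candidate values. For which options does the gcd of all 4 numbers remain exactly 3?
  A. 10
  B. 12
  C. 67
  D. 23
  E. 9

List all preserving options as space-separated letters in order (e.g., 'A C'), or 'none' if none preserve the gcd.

Answer: E

Derivation:
Old gcd = 3; gcd of others (without N[3]) = 6
New gcd for candidate v: gcd(6, v). Preserves old gcd iff gcd(6, v) = 3.
  Option A: v=10, gcd(6,10)=2 -> changes
  Option B: v=12, gcd(6,12)=6 -> changes
  Option C: v=67, gcd(6,67)=1 -> changes
  Option D: v=23, gcd(6,23)=1 -> changes
  Option E: v=9, gcd(6,9)=3 -> preserves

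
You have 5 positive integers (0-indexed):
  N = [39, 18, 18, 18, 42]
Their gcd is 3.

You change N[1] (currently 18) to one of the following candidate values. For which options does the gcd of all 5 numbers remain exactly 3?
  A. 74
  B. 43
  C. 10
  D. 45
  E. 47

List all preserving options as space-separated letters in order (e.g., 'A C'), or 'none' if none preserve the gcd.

Answer: D

Derivation:
Old gcd = 3; gcd of others (without N[1]) = 3
New gcd for candidate v: gcd(3, v). Preserves old gcd iff gcd(3, v) = 3.
  Option A: v=74, gcd(3,74)=1 -> changes
  Option B: v=43, gcd(3,43)=1 -> changes
  Option C: v=10, gcd(3,10)=1 -> changes
  Option D: v=45, gcd(3,45)=3 -> preserves
  Option E: v=47, gcd(3,47)=1 -> changes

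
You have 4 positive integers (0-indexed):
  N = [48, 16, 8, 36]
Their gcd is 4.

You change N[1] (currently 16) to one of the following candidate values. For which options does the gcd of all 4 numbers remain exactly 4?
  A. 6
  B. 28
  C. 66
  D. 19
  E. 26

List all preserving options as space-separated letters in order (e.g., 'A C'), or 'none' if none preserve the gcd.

Old gcd = 4; gcd of others (without N[1]) = 4
New gcd for candidate v: gcd(4, v). Preserves old gcd iff gcd(4, v) = 4.
  Option A: v=6, gcd(4,6)=2 -> changes
  Option B: v=28, gcd(4,28)=4 -> preserves
  Option C: v=66, gcd(4,66)=2 -> changes
  Option D: v=19, gcd(4,19)=1 -> changes
  Option E: v=26, gcd(4,26)=2 -> changes

Answer: B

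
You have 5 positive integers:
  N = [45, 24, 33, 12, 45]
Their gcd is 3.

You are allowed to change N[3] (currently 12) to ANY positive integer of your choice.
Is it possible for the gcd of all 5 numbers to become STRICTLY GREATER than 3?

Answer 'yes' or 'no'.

Current gcd = 3
gcd of all OTHER numbers (without N[3]=12): gcd([45, 24, 33, 45]) = 3
The new gcd after any change is gcd(3, new_value).
This can be at most 3.
Since 3 = old gcd 3, the gcd can only stay the same or decrease.

Answer: no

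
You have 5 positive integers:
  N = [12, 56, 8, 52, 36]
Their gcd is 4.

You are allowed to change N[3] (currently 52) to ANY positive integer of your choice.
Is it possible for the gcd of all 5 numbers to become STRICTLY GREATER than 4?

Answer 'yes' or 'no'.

Current gcd = 4
gcd of all OTHER numbers (without N[3]=52): gcd([12, 56, 8, 36]) = 4
The new gcd after any change is gcd(4, new_value).
This can be at most 4.
Since 4 = old gcd 4, the gcd can only stay the same or decrease.

Answer: no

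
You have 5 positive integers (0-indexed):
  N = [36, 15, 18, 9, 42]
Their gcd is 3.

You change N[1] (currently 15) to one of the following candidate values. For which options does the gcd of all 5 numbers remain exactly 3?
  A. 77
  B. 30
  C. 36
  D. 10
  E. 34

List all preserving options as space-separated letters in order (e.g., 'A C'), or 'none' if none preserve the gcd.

Answer: B C

Derivation:
Old gcd = 3; gcd of others (without N[1]) = 3
New gcd for candidate v: gcd(3, v). Preserves old gcd iff gcd(3, v) = 3.
  Option A: v=77, gcd(3,77)=1 -> changes
  Option B: v=30, gcd(3,30)=3 -> preserves
  Option C: v=36, gcd(3,36)=3 -> preserves
  Option D: v=10, gcd(3,10)=1 -> changes
  Option E: v=34, gcd(3,34)=1 -> changes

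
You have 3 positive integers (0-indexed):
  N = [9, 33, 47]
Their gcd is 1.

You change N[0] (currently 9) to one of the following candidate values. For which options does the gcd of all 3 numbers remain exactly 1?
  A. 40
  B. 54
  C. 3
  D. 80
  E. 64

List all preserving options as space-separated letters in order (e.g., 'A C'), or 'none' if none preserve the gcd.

Answer: A B C D E

Derivation:
Old gcd = 1; gcd of others (without N[0]) = 1
New gcd for candidate v: gcd(1, v). Preserves old gcd iff gcd(1, v) = 1.
  Option A: v=40, gcd(1,40)=1 -> preserves
  Option B: v=54, gcd(1,54)=1 -> preserves
  Option C: v=3, gcd(1,3)=1 -> preserves
  Option D: v=80, gcd(1,80)=1 -> preserves
  Option E: v=64, gcd(1,64)=1 -> preserves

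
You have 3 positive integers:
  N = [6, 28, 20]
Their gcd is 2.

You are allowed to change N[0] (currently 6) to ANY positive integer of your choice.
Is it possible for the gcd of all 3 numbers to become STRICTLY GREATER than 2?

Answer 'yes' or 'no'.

Current gcd = 2
gcd of all OTHER numbers (without N[0]=6): gcd([28, 20]) = 4
The new gcd after any change is gcd(4, new_value).
This can be at most 4.
Since 4 > old gcd 2, the gcd CAN increase (e.g., set N[0] = 4).

Answer: yes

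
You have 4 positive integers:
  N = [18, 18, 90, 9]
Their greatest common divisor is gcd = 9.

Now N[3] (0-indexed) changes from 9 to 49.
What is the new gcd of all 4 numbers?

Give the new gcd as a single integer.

Numbers: [18, 18, 90, 9], gcd = 9
Change: index 3, 9 -> 49
gcd of the OTHER numbers (without index 3): gcd([18, 18, 90]) = 18
New gcd = gcd(g_others, new_val) = gcd(18, 49) = 1

Answer: 1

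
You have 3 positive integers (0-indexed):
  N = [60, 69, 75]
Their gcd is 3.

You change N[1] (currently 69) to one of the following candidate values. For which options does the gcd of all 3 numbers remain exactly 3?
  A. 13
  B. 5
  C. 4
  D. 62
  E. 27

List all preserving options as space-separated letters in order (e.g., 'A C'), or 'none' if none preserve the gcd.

Answer: E

Derivation:
Old gcd = 3; gcd of others (without N[1]) = 15
New gcd for candidate v: gcd(15, v). Preserves old gcd iff gcd(15, v) = 3.
  Option A: v=13, gcd(15,13)=1 -> changes
  Option B: v=5, gcd(15,5)=5 -> changes
  Option C: v=4, gcd(15,4)=1 -> changes
  Option D: v=62, gcd(15,62)=1 -> changes
  Option E: v=27, gcd(15,27)=3 -> preserves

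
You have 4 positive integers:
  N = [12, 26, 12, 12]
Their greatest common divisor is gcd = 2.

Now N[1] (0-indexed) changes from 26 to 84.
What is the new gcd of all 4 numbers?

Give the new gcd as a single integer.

Answer: 12

Derivation:
Numbers: [12, 26, 12, 12], gcd = 2
Change: index 1, 26 -> 84
gcd of the OTHER numbers (without index 1): gcd([12, 12, 12]) = 12
New gcd = gcd(g_others, new_val) = gcd(12, 84) = 12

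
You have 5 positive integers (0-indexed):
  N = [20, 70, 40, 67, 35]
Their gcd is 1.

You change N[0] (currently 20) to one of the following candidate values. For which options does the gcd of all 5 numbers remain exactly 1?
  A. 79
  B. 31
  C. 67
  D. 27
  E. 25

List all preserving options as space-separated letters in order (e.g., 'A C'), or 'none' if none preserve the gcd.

Old gcd = 1; gcd of others (without N[0]) = 1
New gcd for candidate v: gcd(1, v). Preserves old gcd iff gcd(1, v) = 1.
  Option A: v=79, gcd(1,79)=1 -> preserves
  Option B: v=31, gcd(1,31)=1 -> preserves
  Option C: v=67, gcd(1,67)=1 -> preserves
  Option D: v=27, gcd(1,27)=1 -> preserves
  Option E: v=25, gcd(1,25)=1 -> preserves

Answer: A B C D E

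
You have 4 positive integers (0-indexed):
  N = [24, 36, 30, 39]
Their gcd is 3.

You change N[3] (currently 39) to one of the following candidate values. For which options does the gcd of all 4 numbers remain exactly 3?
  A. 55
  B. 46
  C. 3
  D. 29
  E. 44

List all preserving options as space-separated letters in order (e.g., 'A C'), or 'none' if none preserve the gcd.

Old gcd = 3; gcd of others (without N[3]) = 6
New gcd for candidate v: gcd(6, v). Preserves old gcd iff gcd(6, v) = 3.
  Option A: v=55, gcd(6,55)=1 -> changes
  Option B: v=46, gcd(6,46)=2 -> changes
  Option C: v=3, gcd(6,3)=3 -> preserves
  Option D: v=29, gcd(6,29)=1 -> changes
  Option E: v=44, gcd(6,44)=2 -> changes

Answer: C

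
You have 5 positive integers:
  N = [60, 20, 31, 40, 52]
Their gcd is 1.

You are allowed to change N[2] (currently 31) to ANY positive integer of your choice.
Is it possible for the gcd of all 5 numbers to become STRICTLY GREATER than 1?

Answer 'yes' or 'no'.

Answer: yes

Derivation:
Current gcd = 1
gcd of all OTHER numbers (without N[2]=31): gcd([60, 20, 40, 52]) = 4
The new gcd after any change is gcd(4, new_value).
This can be at most 4.
Since 4 > old gcd 1, the gcd CAN increase (e.g., set N[2] = 4).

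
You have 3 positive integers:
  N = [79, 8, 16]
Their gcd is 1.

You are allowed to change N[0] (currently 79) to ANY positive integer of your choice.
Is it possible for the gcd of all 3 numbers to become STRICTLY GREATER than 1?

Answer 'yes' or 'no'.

Answer: yes

Derivation:
Current gcd = 1
gcd of all OTHER numbers (without N[0]=79): gcd([8, 16]) = 8
The new gcd after any change is gcd(8, new_value).
This can be at most 8.
Since 8 > old gcd 1, the gcd CAN increase (e.g., set N[0] = 8).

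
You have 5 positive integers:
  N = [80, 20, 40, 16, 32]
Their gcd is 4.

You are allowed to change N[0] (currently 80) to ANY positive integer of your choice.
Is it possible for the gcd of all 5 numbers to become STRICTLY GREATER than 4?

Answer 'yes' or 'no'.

Answer: no

Derivation:
Current gcd = 4
gcd of all OTHER numbers (without N[0]=80): gcd([20, 40, 16, 32]) = 4
The new gcd after any change is gcd(4, new_value).
This can be at most 4.
Since 4 = old gcd 4, the gcd can only stay the same or decrease.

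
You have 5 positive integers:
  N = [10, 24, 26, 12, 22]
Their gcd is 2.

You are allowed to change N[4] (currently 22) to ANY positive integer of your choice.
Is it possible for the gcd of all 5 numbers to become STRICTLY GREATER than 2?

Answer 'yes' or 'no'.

Current gcd = 2
gcd of all OTHER numbers (without N[4]=22): gcd([10, 24, 26, 12]) = 2
The new gcd after any change is gcd(2, new_value).
This can be at most 2.
Since 2 = old gcd 2, the gcd can only stay the same or decrease.

Answer: no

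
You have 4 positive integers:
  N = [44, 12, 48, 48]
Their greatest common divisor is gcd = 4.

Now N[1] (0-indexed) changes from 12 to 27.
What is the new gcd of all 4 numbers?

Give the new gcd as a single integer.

Numbers: [44, 12, 48, 48], gcd = 4
Change: index 1, 12 -> 27
gcd of the OTHER numbers (without index 1): gcd([44, 48, 48]) = 4
New gcd = gcd(g_others, new_val) = gcd(4, 27) = 1

Answer: 1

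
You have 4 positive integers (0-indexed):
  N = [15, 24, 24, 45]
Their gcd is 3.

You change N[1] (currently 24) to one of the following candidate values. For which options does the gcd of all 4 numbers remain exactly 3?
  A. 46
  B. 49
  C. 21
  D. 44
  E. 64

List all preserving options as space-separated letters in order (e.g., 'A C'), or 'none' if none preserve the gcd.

Answer: C

Derivation:
Old gcd = 3; gcd of others (without N[1]) = 3
New gcd for candidate v: gcd(3, v). Preserves old gcd iff gcd(3, v) = 3.
  Option A: v=46, gcd(3,46)=1 -> changes
  Option B: v=49, gcd(3,49)=1 -> changes
  Option C: v=21, gcd(3,21)=3 -> preserves
  Option D: v=44, gcd(3,44)=1 -> changes
  Option E: v=64, gcd(3,64)=1 -> changes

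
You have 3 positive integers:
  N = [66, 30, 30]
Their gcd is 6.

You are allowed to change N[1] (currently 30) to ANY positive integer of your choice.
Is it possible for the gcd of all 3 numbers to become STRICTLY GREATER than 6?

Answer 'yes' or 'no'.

Current gcd = 6
gcd of all OTHER numbers (without N[1]=30): gcd([66, 30]) = 6
The new gcd after any change is gcd(6, new_value).
This can be at most 6.
Since 6 = old gcd 6, the gcd can only stay the same or decrease.

Answer: no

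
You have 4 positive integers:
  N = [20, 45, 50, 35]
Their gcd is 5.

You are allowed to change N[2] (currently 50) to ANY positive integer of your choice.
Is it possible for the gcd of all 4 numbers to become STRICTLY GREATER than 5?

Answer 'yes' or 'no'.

Answer: no

Derivation:
Current gcd = 5
gcd of all OTHER numbers (without N[2]=50): gcd([20, 45, 35]) = 5
The new gcd after any change is gcd(5, new_value).
This can be at most 5.
Since 5 = old gcd 5, the gcd can only stay the same or decrease.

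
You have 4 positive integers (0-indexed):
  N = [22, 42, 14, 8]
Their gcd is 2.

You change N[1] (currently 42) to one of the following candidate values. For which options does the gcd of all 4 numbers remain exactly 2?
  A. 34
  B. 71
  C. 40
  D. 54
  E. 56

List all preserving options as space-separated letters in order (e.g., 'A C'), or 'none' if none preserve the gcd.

Answer: A C D E

Derivation:
Old gcd = 2; gcd of others (without N[1]) = 2
New gcd for candidate v: gcd(2, v). Preserves old gcd iff gcd(2, v) = 2.
  Option A: v=34, gcd(2,34)=2 -> preserves
  Option B: v=71, gcd(2,71)=1 -> changes
  Option C: v=40, gcd(2,40)=2 -> preserves
  Option D: v=54, gcd(2,54)=2 -> preserves
  Option E: v=56, gcd(2,56)=2 -> preserves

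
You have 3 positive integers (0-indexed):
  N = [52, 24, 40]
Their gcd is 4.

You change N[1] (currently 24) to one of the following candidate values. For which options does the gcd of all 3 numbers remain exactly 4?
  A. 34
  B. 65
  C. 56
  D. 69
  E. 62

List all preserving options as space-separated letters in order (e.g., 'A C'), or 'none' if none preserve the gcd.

Old gcd = 4; gcd of others (without N[1]) = 4
New gcd for candidate v: gcd(4, v). Preserves old gcd iff gcd(4, v) = 4.
  Option A: v=34, gcd(4,34)=2 -> changes
  Option B: v=65, gcd(4,65)=1 -> changes
  Option C: v=56, gcd(4,56)=4 -> preserves
  Option D: v=69, gcd(4,69)=1 -> changes
  Option E: v=62, gcd(4,62)=2 -> changes

Answer: C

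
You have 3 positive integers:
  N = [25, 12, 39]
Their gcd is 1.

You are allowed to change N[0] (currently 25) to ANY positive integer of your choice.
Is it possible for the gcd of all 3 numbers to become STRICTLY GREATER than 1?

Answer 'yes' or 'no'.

Current gcd = 1
gcd of all OTHER numbers (without N[0]=25): gcd([12, 39]) = 3
The new gcd after any change is gcd(3, new_value).
This can be at most 3.
Since 3 > old gcd 1, the gcd CAN increase (e.g., set N[0] = 3).

Answer: yes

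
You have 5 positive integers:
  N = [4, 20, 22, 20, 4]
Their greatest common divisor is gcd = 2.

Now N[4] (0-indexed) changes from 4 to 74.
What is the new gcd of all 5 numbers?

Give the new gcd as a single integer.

Answer: 2

Derivation:
Numbers: [4, 20, 22, 20, 4], gcd = 2
Change: index 4, 4 -> 74
gcd of the OTHER numbers (without index 4): gcd([4, 20, 22, 20]) = 2
New gcd = gcd(g_others, new_val) = gcd(2, 74) = 2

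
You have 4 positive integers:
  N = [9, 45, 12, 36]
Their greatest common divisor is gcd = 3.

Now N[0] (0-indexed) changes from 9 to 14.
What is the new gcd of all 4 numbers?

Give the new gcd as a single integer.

Answer: 1

Derivation:
Numbers: [9, 45, 12, 36], gcd = 3
Change: index 0, 9 -> 14
gcd of the OTHER numbers (without index 0): gcd([45, 12, 36]) = 3
New gcd = gcd(g_others, new_val) = gcd(3, 14) = 1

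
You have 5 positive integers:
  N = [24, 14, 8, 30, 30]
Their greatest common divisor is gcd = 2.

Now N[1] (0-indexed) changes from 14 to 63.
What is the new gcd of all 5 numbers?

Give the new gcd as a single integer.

Numbers: [24, 14, 8, 30, 30], gcd = 2
Change: index 1, 14 -> 63
gcd of the OTHER numbers (without index 1): gcd([24, 8, 30, 30]) = 2
New gcd = gcd(g_others, new_val) = gcd(2, 63) = 1

Answer: 1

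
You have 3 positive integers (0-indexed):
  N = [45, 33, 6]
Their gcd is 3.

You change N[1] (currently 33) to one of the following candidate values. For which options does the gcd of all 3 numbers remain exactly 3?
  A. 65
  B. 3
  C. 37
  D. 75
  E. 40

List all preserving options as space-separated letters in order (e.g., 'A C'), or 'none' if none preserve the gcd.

Answer: B D

Derivation:
Old gcd = 3; gcd of others (without N[1]) = 3
New gcd for candidate v: gcd(3, v). Preserves old gcd iff gcd(3, v) = 3.
  Option A: v=65, gcd(3,65)=1 -> changes
  Option B: v=3, gcd(3,3)=3 -> preserves
  Option C: v=37, gcd(3,37)=1 -> changes
  Option D: v=75, gcd(3,75)=3 -> preserves
  Option E: v=40, gcd(3,40)=1 -> changes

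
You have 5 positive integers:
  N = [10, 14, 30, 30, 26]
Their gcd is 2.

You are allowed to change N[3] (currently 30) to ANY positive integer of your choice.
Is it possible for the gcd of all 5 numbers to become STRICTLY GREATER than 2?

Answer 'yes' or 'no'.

Current gcd = 2
gcd of all OTHER numbers (without N[3]=30): gcd([10, 14, 30, 26]) = 2
The new gcd after any change is gcd(2, new_value).
This can be at most 2.
Since 2 = old gcd 2, the gcd can only stay the same or decrease.

Answer: no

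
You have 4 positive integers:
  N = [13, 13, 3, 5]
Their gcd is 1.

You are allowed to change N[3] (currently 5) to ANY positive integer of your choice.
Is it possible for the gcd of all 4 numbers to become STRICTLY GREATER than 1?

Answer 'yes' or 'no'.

Current gcd = 1
gcd of all OTHER numbers (without N[3]=5): gcd([13, 13, 3]) = 1
The new gcd after any change is gcd(1, new_value).
This can be at most 1.
Since 1 = old gcd 1, the gcd can only stay the same or decrease.

Answer: no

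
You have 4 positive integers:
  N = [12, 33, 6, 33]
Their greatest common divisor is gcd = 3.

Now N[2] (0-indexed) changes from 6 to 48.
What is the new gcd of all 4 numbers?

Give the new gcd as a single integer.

Numbers: [12, 33, 6, 33], gcd = 3
Change: index 2, 6 -> 48
gcd of the OTHER numbers (without index 2): gcd([12, 33, 33]) = 3
New gcd = gcd(g_others, new_val) = gcd(3, 48) = 3

Answer: 3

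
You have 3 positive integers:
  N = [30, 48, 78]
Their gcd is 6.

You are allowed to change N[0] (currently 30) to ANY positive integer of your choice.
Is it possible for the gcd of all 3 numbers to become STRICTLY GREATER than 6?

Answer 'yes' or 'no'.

Answer: no

Derivation:
Current gcd = 6
gcd of all OTHER numbers (without N[0]=30): gcd([48, 78]) = 6
The new gcd after any change is gcd(6, new_value).
This can be at most 6.
Since 6 = old gcd 6, the gcd can only stay the same or decrease.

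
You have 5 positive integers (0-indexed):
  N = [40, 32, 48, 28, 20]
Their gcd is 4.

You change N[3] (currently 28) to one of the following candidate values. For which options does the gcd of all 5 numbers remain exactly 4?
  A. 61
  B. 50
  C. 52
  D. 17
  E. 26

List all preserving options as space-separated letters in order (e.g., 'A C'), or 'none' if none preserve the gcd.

Old gcd = 4; gcd of others (without N[3]) = 4
New gcd for candidate v: gcd(4, v). Preserves old gcd iff gcd(4, v) = 4.
  Option A: v=61, gcd(4,61)=1 -> changes
  Option B: v=50, gcd(4,50)=2 -> changes
  Option C: v=52, gcd(4,52)=4 -> preserves
  Option D: v=17, gcd(4,17)=1 -> changes
  Option E: v=26, gcd(4,26)=2 -> changes

Answer: C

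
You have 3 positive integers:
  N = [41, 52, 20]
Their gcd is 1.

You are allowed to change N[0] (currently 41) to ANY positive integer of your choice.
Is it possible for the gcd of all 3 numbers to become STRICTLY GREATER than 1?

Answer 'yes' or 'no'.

Current gcd = 1
gcd of all OTHER numbers (without N[0]=41): gcd([52, 20]) = 4
The new gcd after any change is gcd(4, new_value).
This can be at most 4.
Since 4 > old gcd 1, the gcd CAN increase (e.g., set N[0] = 4).

Answer: yes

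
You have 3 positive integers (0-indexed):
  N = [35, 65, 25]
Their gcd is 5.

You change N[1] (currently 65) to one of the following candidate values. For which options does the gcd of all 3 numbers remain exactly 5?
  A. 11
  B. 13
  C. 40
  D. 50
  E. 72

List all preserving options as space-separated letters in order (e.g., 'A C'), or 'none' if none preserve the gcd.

Old gcd = 5; gcd of others (without N[1]) = 5
New gcd for candidate v: gcd(5, v). Preserves old gcd iff gcd(5, v) = 5.
  Option A: v=11, gcd(5,11)=1 -> changes
  Option B: v=13, gcd(5,13)=1 -> changes
  Option C: v=40, gcd(5,40)=5 -> preserves
  Option D: v=50, gcd(5,50)=5 -> preserves
  Option E: v=72, gcd(5,72)=1 -> changes

Answer: C D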